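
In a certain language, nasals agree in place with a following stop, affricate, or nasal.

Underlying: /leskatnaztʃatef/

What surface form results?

no segment meets the rule's conditions; no change.

[leskatnaztʃatef]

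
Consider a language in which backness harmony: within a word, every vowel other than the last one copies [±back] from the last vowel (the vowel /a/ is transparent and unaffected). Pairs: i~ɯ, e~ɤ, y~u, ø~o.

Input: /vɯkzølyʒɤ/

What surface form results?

/ø/ harmonizes with /ɤ/ ([+back]) → [o]
/y/ harmonizes with /ɤ/ ([+back]) → [u]

[vɯkzoluʒɤ]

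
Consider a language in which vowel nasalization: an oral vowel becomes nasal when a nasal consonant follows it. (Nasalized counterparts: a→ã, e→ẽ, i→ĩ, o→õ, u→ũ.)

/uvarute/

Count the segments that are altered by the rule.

No segment meets the rule's conditions.

0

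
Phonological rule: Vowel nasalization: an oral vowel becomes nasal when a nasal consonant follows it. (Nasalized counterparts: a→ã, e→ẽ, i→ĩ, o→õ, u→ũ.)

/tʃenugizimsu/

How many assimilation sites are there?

/e/ before nasal /n/ → [ẽ]
/i/ before nasal /m/ → [ĩ]
2 segments change.

2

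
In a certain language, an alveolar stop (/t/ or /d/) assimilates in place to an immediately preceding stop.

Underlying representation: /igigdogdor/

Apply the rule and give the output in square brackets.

/d/ after /g/ (velar) → [g]
/d/ after /g/ (velar) → [g]

[igiggoggor]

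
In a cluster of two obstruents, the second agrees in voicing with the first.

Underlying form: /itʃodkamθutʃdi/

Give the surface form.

[itʃodgamθutʃti]

/k/ after /d/ (voiced) → [g]
/d/ after /tʃ/ (voiceless) → [t]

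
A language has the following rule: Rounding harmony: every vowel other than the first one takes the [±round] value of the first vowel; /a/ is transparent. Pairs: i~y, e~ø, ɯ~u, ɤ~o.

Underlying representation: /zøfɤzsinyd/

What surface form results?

[zøfozsynyd]

/ɤ/ harmonizes with /ø/ ([+round]) → [o]
/i/ harmonizes with /ø/ ([+round]) → [y]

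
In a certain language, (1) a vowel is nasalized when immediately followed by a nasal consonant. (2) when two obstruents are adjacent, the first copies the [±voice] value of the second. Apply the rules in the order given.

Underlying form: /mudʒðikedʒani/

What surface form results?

[mudʒðikedʒãni]

Rule 1: /a/ before nasal /n/ → [ã]
After rule 1: mudʒðikedʒãni
Rule 2: no segment meets the rule's conditions; no change.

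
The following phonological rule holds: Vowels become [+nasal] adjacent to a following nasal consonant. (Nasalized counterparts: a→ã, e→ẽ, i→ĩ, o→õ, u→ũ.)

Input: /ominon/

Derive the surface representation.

/o/ before nasal /m/ → [õ]
/i/ before nasal /n/ → [ĩ]
/o/ before nasal /n/ → [õ]

[õmĩnõn]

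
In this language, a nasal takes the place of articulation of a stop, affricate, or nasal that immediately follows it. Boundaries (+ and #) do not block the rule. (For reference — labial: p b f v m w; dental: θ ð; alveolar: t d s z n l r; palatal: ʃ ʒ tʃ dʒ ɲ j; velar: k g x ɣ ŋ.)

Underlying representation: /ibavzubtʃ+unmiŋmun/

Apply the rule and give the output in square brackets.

/n/ before /m/ (labial) → [m]
/ŋ/ before /m/ (labial) → [m]

[ibavzubtʃ+ummimmun]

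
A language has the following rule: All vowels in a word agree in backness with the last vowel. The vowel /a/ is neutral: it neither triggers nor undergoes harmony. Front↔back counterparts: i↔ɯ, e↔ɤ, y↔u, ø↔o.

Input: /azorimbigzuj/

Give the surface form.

/i/ harmonizes with /u/ ([+back]) → [ɯ]
/i/ harmonizes with /u/ ([+back]) → [ɯ]

[azorɯmbɯgzuj]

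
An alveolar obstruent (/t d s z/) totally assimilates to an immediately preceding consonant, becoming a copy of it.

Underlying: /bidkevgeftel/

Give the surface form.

/t/ after /f/ → [f] (total assimilation)

[bidkevgeffel]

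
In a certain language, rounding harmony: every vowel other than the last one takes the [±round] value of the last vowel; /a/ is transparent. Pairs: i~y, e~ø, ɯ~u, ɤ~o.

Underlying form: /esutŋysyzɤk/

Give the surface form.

[esɯtŋisizɤk]

/u/ harmonizes with /ɤ/ ([-round]) → [ɯ]
/y/ harmonizes with /ɤ/ ([-round]) → [i]
/y/ harmonizes with /ɤ/ ([-round]) → [i]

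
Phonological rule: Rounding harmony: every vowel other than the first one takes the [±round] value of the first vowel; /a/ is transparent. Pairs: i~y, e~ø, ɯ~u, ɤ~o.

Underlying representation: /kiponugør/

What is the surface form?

[kipɤnɯger]

/o/ harmonizes with /i/ ([-round]) → [ɤ]
/u/ harmonizes with /i/ ([-round]) → [ɯ]
/ø/ harmonizes with /i/ ([-round]) → [e]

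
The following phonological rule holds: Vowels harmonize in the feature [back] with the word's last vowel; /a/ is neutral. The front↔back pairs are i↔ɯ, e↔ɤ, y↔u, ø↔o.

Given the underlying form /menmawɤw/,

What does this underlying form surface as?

/e/ harmonizes with /ɤ/ ([+back]) → [ɤ]

[mɤnmawɤw]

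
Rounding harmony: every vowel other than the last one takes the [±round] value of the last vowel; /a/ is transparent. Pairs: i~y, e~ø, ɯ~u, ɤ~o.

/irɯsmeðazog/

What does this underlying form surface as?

[yrusmøðazog]

/i/ harmonizes with /o/ ([+round]) → [y]
/ɯ/ harmonizes with /o/ ([+round]) → [u]
/e/ harmonizes with /o/ ([+round]) → [ø]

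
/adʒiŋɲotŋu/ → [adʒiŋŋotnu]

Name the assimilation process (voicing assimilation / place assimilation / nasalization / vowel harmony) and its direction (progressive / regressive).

place assimilation, progressive

/ɲ/→[ŋ] /ŋ/→[n].
Each target copies a feature from the preceding segment, so the direction is progressive.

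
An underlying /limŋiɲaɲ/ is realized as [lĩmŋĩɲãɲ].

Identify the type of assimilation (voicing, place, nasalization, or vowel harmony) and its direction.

nasalization, regressive

/i/→[ĩ] /i/→[ĩ] /a/→[ã].
Each target copies a feature from the following segment, so the direction is regressive.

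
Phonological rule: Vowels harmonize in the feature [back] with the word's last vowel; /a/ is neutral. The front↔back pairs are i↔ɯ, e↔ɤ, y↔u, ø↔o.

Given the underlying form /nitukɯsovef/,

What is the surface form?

/u/ harmonizes with /e/ ([-back]) → [y]
/ɯ/ harmonizes with /e/ ([-back]) → [i]
/o/ harmonizes with /e/ ([-back]) → [ø]

[nitykisøvef]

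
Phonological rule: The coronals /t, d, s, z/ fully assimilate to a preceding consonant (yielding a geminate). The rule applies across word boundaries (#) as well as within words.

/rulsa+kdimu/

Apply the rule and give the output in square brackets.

[rulla+kkimu]

/s/ after /l/ → [l] (total assimilation)
/d/ after /k/ → [k] (total assimilation)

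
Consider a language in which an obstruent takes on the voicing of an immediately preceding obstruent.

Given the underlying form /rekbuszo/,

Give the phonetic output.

[rekpusso]

/b/ after /k/ (voiceless) → [p]
/z/ after /s/ (voiceless) → [s]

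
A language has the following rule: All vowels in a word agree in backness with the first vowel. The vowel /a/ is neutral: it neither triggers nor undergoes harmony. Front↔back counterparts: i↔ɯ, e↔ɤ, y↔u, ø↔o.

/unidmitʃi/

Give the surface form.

[unɯdmɯtʃɯ]

/i/ harmonizes with /u/ ([+back]) → [ɯ]
/i/ harmonizes with /u/ ([+back]) → [ɯ]
/i/ harmonizes with /u/ ([+back]) → [ɯ]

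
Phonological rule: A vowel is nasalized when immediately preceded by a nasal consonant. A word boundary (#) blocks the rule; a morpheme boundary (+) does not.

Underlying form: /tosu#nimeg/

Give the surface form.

/i/ after nasal /n/ → [ĩ]
/e/ after nasal /m/ → [ẽ]

[tosu#nĩmẽg]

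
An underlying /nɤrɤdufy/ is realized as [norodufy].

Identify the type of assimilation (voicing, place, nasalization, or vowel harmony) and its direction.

/ɤ/→[o] /ɤ/→[o].
Vowels agree with the last vowel, so the harmony is regressive.

vowel harmony, regressive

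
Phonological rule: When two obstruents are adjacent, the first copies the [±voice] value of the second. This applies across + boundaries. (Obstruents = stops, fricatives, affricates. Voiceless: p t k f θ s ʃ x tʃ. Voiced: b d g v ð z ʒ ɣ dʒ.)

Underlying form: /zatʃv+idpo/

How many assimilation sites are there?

2

/tʃ/ before /v/ (voiced) → [dʒ]
/d/ before /p/ (voiceless) → [t]
2 segments change.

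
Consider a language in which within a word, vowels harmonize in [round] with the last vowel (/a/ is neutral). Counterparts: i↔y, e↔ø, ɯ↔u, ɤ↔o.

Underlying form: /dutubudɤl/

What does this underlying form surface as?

[dɯtɯbɯdɤl]

/u/ harmonizes with /ɤ/ ([-round]) → [ɯ]
/u/ harmonizes with /ɤ/ ([-round]) → [ɯ]
/u/ harmonizes with /ɤ/ ([-round]) → [ɯ]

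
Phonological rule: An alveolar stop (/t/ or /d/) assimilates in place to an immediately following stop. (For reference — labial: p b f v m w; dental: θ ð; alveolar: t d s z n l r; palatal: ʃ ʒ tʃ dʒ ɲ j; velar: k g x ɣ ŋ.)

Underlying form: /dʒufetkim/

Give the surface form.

[dʒufekkim]

/t/ before /k/ (velar) → [k]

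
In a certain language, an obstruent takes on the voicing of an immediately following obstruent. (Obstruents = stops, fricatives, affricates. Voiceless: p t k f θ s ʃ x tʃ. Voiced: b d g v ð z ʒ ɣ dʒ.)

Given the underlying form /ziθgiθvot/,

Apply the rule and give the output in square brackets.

[ziðgiðvot]

/θ/ before /g/ (voiced) → [ð]
/θ/ before /v/ (voiced) → [ð]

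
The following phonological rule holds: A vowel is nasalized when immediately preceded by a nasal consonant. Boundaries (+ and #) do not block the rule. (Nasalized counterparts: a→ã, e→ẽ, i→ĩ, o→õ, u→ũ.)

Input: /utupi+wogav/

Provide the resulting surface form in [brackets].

[utupi+wogav]

no segment meets the rule's conditions; no change.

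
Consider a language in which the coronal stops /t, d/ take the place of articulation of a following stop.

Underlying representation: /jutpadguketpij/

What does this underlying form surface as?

[juppaggukeppij]

/t/ before /p/ (labial) → [p]
/d/ before /g/ (velar) → [g]
/t/ before /p/ (labial) → [p]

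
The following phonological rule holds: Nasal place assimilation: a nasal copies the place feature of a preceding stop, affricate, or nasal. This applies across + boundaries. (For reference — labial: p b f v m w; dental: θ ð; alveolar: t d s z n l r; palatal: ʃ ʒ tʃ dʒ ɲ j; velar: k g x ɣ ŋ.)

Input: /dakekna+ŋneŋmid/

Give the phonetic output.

/n/ after /k/ (velar) → [ŋ]
/n/ after /ŋ/ (velar) → [ŋ]
/m/ after /ŋ/ (velar) → [ŋ]

[dakekŋa+ŋŋeŋŋid]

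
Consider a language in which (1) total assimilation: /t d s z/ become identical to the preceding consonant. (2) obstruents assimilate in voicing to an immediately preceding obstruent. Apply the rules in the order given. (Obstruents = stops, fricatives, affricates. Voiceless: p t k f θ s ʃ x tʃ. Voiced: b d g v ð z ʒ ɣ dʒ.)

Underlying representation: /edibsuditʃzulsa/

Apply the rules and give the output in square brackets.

Rule 1: /s/ after /b/ → [b] (total assimilation)
Rule 1: /z/ after /tʃ/ → [tʃ] (total assimilation)
Rule 1: /s/ after /l/ → [l] (total assimilation)
After rule 1: edibbuditʃtʃulla
Rule 2: no segment meets the rule's conditions; no change.

[edibbuditʃtʃulla]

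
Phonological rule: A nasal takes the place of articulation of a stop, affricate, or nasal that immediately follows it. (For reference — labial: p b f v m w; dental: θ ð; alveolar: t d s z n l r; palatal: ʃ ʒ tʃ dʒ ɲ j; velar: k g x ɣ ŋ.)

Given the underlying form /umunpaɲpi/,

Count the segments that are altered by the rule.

2

/n/ before /p/ (labial) → [m]
/ɲ/ before /p/ (labial) → [m]
2 segments change.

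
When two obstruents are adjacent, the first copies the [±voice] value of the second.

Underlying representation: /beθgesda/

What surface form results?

/θ/ before /g/ (voiced) → [ð]
/s/ before /d/ (voiced) → [z]

[beðgezda]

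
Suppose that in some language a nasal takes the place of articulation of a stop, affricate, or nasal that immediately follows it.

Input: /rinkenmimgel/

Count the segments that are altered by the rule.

/n/ before /k/ (velar) → [ŋ]
/n/ before /m/ (labial) → [m]
/m/ before /g/ (velar) → [ŋ]
3 segments change.

3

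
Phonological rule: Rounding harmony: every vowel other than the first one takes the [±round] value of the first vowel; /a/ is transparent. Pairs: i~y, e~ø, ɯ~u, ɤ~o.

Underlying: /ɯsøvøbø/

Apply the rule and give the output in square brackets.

/ø/ harmonizes with /ɯ/ ([-round]) → [e]
/ø/ harmonizes with /ɯ/ ([-round]) → [e]
/ø/ harmonizes with /ɯ/ ([-round]) → [e]

[ɯsevebe]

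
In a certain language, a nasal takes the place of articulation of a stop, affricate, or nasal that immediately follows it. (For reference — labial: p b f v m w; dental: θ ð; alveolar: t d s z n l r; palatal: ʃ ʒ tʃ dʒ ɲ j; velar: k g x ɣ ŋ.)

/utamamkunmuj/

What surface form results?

[utamaŋkummuj]

/m/ before /k/ (velar) → [ŋ]
/n/ before /m/ (labial) → [m]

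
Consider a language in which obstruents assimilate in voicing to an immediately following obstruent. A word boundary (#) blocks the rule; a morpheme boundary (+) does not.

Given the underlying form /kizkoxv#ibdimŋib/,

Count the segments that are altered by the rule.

/z/ before /k/ (voiceless) → [s]
/x/ before /v/ (voiced) → [ɣ]
2 segments change.

2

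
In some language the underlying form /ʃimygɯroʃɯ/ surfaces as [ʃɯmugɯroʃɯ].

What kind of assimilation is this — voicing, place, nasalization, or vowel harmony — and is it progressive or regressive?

vowel harmony, regressive

/i/→[ɯ] /y/→[u].
Vowels agree with the last vowel, so the harmony is regressive.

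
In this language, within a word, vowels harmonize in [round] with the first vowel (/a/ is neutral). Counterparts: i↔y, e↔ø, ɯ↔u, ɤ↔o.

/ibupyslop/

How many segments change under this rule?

/u/ harmonizes with /i/ ([-round]) → [ɯ]
/y/ harmonizes with /i/ ([-round]) → [i]
/o/ harmonizes with /i/ ([-round]) → [ɤ]
3 segments change.

3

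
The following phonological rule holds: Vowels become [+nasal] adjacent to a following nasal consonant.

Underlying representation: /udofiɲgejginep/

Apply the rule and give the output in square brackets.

/i/ before nasal /ɲ/ → [ĩ]
/i/ before nasal /n/ → [ĩ]

[udofĩɲgejgĩnep]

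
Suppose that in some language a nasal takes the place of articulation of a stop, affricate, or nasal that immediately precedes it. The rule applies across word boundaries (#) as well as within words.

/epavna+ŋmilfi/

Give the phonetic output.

/m/ after /ŋ/ (velar) → [ŋ]

[epavna+ŋŋilfi]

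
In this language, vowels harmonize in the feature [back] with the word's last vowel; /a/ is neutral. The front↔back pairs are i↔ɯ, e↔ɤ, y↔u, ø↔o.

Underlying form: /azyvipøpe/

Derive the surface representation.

no segment meets the rule's conditions; no change.

[azyvipøpe]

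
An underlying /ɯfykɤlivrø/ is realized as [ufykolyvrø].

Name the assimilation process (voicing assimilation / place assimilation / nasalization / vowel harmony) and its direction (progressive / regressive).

vowel harmony, regressive

/ɯ/→[u] /ɤ/→[o] /i/→[y].
Vowels agree with the last vowel, so the harmony is regressive.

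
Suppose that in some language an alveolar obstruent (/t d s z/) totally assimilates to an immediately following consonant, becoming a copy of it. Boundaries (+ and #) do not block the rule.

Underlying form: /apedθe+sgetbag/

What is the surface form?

/d/ before /θ/ → [θ] (total assimilation)
/s/ before /g/ → [g] (total assimilation)
/t/ before /b/ → [b] (total assimilation)

[apeθθe+ggebbag]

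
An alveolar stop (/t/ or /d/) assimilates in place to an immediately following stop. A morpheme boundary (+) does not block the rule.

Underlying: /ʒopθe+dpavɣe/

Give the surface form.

[ʒopθe+bpavɣe]

/d/ before /p/ (labial) → [b]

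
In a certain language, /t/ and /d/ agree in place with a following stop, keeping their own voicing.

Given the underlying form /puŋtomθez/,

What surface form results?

[puŋtomθez]

no segment meets the rule's conditions; no change.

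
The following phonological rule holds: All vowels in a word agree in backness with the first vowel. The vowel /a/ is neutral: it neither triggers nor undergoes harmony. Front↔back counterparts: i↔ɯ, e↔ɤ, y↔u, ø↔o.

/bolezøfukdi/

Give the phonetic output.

[bolɤzofukdɯ]

/e/ harmonizes with /o/ ([+back]) → [ɤ]
/ø/ harmonizes with /o/ ([+back]) → [o]
/i/ harmonizes with /o/ ([+back]) → [ɯ]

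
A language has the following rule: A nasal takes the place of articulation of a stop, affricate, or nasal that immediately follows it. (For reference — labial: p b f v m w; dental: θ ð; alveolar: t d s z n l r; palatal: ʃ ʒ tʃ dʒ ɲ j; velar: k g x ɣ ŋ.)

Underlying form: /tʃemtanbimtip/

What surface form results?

[tʃentambintip]

/m/ before /t/ (alveolar) → [n]
/n/ before /b/ (labial) → [m]
/m/ before /t/ (alveolar) → [n]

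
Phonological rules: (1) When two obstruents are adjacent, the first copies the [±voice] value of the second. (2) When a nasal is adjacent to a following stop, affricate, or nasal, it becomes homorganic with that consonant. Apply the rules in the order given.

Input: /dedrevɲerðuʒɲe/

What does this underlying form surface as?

Rule 1: no segment meets the rule's conditions; no change.
After rule 1: dedrevɲerðuʒɲe
Rule 2: no segment meets the rule's conditions; no change.

[dedrevɲerðuʒɲe]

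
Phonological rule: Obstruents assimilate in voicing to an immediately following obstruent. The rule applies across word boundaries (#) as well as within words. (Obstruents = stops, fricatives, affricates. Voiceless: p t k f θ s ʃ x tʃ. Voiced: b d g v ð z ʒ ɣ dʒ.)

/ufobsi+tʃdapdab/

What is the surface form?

/b/ before /s/ (voiceless) → [p]
/tʃ/ before /d/ (voiced) → [dʒ]
/p/ before /d/ (voiced) → [b]

[ufopsi+dʒdabdab]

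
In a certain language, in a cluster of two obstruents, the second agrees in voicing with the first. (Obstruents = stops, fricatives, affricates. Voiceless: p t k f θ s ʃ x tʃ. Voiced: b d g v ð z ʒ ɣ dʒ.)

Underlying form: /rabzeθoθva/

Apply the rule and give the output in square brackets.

[rabzeθoθfa]

/v/ after /θ/ (voiceless) → [f]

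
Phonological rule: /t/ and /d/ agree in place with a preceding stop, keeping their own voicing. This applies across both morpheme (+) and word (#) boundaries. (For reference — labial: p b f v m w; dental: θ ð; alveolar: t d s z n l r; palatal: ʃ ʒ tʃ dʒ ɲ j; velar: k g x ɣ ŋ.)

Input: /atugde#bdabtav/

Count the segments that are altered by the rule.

3

/d/ after /g/ (velar) → [g]
/d/ after /b/ (labial) → [b]
/t/ after /b/ (labial) → [p]
3 segments change.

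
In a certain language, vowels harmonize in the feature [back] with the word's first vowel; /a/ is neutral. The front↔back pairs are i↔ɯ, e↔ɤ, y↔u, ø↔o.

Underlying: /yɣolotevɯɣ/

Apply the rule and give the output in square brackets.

[yɣøløteviɣ]

/o/ harmonizes with /y/ ([-back]) → [ø]
/o/ harmonizes with /y/ ([-back]) → [ø]
/ɯ/ harmonizes with /y/ ([-back]) → [i]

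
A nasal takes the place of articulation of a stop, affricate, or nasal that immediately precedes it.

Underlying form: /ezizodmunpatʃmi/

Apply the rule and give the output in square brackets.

[ezizodnunpatʃɲi]

/m/ after /d/ (alveolar) → [n]
/m/ after /tʃ/ (palatal) → [ɲ]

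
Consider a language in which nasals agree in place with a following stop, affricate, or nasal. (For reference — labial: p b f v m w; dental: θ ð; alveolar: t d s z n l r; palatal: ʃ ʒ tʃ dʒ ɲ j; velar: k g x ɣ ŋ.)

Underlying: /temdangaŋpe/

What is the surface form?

[tendaŋgampe]

/m/ before /d/ (alveolar) → [n]
/n/ before /g/ (velar) → [ŋ]
/ŋ/ before /p/ (labial) → [m]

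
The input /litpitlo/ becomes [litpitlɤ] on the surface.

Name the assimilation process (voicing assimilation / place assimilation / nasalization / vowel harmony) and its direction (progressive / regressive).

/o/→[ɤ].
Vowels agree with the first vowel, so the harmony is progressive.

vowel harmony, progressive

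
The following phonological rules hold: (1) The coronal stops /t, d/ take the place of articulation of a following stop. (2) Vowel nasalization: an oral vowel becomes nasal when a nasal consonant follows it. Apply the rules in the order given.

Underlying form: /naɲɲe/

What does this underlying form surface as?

Rule 1: no segment meets the rule's conditions; no change.
After rule 1: naɲɲe
Rule 2: /a/ before nasal /ɲ/ → [ã]

[nãɲɲe]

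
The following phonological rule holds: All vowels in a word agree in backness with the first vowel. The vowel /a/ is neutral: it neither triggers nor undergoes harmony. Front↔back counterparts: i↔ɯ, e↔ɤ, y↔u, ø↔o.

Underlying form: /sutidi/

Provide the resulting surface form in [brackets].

[sutɯdɯ]

/i/ harmonizes with /u/ ([+back]) → [ɯ]
/i/ harmonizes with /u/ ([+back]) → [ɯ]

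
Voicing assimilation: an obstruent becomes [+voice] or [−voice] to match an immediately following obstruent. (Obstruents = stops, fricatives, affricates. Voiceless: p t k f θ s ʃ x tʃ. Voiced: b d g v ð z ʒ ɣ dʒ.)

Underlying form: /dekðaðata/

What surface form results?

[degðaðata]

/k/ before /ð/ (voiced) → [g]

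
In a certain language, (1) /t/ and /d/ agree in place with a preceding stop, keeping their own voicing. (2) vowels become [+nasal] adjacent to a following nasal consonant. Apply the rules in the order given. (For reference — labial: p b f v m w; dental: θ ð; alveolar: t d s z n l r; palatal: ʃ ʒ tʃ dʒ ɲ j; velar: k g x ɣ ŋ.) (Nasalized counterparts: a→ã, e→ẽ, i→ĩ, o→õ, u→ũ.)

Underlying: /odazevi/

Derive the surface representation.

[odazevi]

Rule 1: no segment meets the rule's conditions; no change.
After rule 1: odazevi
Rule 2: no segment meets the rule's conditions; no change.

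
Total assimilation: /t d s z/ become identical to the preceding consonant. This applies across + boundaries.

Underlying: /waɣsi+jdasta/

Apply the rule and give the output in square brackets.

[waɣɣi+jjassa]

/s/ after /ɣ/ → [ɣ] (total assimilation)
/d/ after /j/ → [j] (total assimilation)
/t/ after /s/ → [s] (total assimilation)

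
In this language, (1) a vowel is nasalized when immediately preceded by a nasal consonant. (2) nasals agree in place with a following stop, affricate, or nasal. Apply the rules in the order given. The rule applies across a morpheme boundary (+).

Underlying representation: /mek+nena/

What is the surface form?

Rule 1: /e/ after nasal /m/ → [ẽ]
Rule 1: /e/ after nasal /n/ → [ẽ]
Rule 1: /a/ after nasal /n/ → [ã]
After rule 1: mẽk+nẽnã
Rule 2: no segment meets the rule's conditions; no change.

[mẽk+nẽnã]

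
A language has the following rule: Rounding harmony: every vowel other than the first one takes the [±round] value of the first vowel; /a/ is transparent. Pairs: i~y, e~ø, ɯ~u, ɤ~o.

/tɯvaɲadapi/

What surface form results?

no segment meets the rule's conditions; no change.

[tɯvaɲadapi]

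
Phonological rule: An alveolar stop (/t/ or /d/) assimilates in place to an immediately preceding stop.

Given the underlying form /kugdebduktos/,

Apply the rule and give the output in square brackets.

/d/ after /g/ (velar) → [g]
/d/ after /b/ (labial) → [b]
/t/ after /k/ (velar) → [k]

[kuggebbukkos]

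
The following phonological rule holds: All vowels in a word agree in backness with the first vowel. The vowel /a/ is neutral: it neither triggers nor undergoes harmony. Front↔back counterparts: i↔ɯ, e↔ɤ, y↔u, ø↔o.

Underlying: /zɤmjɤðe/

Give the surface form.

/e/ harmonizes with /ɤ/ ([+back]) → [ɤ]

[zɤmjɤðɤ]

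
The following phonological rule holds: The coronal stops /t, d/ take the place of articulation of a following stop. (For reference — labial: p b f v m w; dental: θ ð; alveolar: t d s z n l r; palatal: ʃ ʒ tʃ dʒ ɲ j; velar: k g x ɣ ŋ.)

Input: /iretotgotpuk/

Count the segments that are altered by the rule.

/t/ before /g/ (velar) → [k]
/t/ before /p/ (labial) → [p]
2 segments change.

2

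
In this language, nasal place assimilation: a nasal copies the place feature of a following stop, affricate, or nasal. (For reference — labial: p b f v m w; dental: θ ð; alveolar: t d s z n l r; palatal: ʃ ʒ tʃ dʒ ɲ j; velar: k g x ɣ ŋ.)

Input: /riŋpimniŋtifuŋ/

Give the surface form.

/ŋ/ before /p/ (labial) → [m]
/m/ before /n/ (alveolar) → [n]
/ŋ/ before /t/ (alveolar) → [n]

[rimpinnintifuŋ]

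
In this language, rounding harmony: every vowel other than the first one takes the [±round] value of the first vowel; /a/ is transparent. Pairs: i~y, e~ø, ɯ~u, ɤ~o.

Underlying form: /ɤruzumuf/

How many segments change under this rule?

3

/u/ harmonizes with /ɤ/ ([-round]) → [ɯ]
/u/ harmonizes with /ɤ/ ([-round]) → [ɯ]
/u/ harmonizes with /ɤ/ ([-round]) → [ɯ]
3 segments change.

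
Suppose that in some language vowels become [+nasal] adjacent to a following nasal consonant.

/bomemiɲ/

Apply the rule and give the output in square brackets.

/o/ before nasal /m/ → [õ]
/e/ before nasal /m/ → [ẽ]
/i/ before nasal /ɲ/ → [ĩ]

[bõmẽmĩɲ]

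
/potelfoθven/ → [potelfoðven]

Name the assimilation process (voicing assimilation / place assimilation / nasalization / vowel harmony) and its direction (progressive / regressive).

/θ/→[ð].
Each target copies a feature from the following segment, so the direction is regressive.

voicing assimilation, regressive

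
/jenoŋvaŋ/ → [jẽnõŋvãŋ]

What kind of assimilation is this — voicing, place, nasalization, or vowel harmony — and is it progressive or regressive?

nasalization, regressive

/e/→[ẽ] /o/→[õ] /a/→[ã].
Each target copies a feature from the following segment, so the direction is regressive.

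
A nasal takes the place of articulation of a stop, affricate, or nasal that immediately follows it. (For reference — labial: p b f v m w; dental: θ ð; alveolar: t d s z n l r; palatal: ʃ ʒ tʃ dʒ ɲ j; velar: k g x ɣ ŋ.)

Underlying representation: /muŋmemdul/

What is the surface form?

/ŋ/ before /m/ (labial) → [m]
/m/ before /d/ (alveolar) → [n]

[mummendul]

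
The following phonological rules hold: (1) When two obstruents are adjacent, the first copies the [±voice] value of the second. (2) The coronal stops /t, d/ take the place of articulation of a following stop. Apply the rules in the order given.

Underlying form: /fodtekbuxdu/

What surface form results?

Rule 1: /d/ before /t/ (voiceless) → [t]
Rule 1: /k/ before /b/ (voiced) → [g]
Rule 1: /x/ before /d/ (voiced) → [ɣ]
After rule 1: fottegbuɣdu
Rule 2: no segment meets the rule's conditions; no change.

[fottegbuɣdu]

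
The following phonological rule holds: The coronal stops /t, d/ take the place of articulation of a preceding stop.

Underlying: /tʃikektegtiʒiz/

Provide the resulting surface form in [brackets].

/t/ after /k/ (velar) → [k]
/t/ after /g/ (velar) → [k]

[tʃikekkegkiʒiz]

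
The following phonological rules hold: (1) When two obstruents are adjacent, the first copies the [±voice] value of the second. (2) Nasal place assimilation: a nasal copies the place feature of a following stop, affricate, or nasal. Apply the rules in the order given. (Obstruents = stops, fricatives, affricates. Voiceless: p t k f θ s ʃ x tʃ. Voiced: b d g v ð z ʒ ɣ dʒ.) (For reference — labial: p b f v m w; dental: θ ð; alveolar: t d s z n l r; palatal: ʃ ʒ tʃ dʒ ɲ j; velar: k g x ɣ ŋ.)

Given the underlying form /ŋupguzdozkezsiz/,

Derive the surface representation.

Rule 1: /p/ before /g/ (voiced) → [b]
Rule 1: /z/ before /k/ (voiceless) → [s]
Rule 1: /z/ before /s/ (voiceless) → [s]
After rule 1: ŋubguzdoskessiz
Rule 2: no segment meets the rule's conditions; no change.

[ŋubguzdoskessiz]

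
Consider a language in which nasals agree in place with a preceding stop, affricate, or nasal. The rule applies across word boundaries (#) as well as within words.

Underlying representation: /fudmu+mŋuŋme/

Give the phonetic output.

/m/ after /d/ (alveolar) → [n]
/ŋ/ after /m/ (labial) → [m]
/m/ after /ŋ/ (velar) → [ŋ]

[fudnu+mmuŋŋe]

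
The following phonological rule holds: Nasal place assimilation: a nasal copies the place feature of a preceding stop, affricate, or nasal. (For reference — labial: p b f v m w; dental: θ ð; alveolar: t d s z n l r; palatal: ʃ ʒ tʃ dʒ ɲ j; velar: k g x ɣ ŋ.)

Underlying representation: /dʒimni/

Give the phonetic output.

[dʒimmi]

/n/ after /m/ (labial) → [m]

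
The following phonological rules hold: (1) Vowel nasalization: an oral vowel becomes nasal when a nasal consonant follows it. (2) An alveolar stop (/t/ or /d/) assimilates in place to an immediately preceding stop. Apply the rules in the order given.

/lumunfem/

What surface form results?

[lũmũnfẽm]

Rule 1: /u/ before nasal /m/ → [ũ]
Rule 1: /u/ before nasal /n/ → [ũ]
Rule 1: /e/ before nasal /m/ → [ẽ]
After rule 1: lũmũnfẽm
Rule 2: no segment meets the rule's conditions; no change.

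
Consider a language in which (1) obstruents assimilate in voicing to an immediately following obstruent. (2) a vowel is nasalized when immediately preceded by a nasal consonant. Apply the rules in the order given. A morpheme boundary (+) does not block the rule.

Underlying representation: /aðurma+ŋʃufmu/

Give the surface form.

[aðurmã+ŋʃufmũ]

Rule 1: no segment meets the rule's conditions; no change.
After rule 1: aðurma+ŋʃufmu
Rule 2: /a/ after nasal /m/ → [ã]
Rule 2: /u/ after nasal /m/ → [ũ]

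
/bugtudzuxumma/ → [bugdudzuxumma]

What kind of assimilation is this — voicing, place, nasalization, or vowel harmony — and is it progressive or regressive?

voicing assimilation, progressive

/t/→[d].
Each target copies a feature from the preceding segment, so the direction is progressive.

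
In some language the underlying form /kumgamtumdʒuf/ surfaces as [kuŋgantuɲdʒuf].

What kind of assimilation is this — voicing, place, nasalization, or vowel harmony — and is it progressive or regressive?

/m/→[ŋ] /m/→[n] /m/→[ɲ].
Each target copies a feature from the following segment, so the direction is regressive.

place assimilation, regressive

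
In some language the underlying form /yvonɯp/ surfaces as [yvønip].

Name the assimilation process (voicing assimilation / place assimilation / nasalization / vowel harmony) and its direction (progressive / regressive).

/o/→[ø] /ɯ/→[i].
Vowels agree with the first vowel, so the harmony is progressive.

vowel harmony, progressive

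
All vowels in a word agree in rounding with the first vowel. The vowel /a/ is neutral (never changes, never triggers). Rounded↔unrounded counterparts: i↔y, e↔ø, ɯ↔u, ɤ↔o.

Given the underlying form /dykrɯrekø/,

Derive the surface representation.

/ɯ/ harmonizes with /y/ ([+round]) → [u]
/e/ harmonizes with /y/ ([+round]) → [ø]

[dykrurøkø]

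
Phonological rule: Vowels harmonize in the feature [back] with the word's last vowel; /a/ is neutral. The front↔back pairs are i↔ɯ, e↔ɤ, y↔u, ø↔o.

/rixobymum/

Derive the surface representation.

/i/ harmonizes with /u/ ([+back]) → [ɯ]
/y/ harmonizes with /u/ ([+back]) → [u]

[rɯxobumum]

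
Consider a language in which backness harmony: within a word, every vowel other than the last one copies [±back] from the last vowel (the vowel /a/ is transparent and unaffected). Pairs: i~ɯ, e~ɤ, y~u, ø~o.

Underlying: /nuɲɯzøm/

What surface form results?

[nyɲizøm]

/u/ harmonizes with /ø/ ([-back]) → [y]
/ɯ/ harmonizes with /ø/ ([-back]) → [i]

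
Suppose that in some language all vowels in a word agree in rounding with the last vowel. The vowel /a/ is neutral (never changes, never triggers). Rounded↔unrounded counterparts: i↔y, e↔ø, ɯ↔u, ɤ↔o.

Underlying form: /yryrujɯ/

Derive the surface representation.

/y/ harmonizes with /ɯ/ ([-round]) → [i]
/y/ harmonizes with /ɯ/ ([-round]) → [i]
/u/ harmonizes with /ɯ/ ([-round]) → [ɯ]

[irirɯjɯ]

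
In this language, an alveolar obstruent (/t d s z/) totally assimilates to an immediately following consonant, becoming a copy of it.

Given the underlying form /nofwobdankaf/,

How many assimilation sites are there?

0

No segment meets the rule's conditions.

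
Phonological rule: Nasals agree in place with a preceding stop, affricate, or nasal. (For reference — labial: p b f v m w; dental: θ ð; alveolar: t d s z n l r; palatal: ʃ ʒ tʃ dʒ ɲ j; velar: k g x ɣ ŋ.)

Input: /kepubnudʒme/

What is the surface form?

[kepubmudʒɲe]

/n/ after /b/ (labial) → [m]
/m/ after /dʒ/ (palatal) → [ɲ]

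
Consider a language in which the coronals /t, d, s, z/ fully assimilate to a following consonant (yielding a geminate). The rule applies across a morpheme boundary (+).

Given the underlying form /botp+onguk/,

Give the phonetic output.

/t/ before /p/ → [p] (total assimilation)

[bopp+onguk]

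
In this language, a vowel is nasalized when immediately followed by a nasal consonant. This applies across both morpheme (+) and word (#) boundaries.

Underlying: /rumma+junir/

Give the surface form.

[rũmma+jũnir]

/u/ before nasal /m/ → [ũ]
/u/ before nasal /n/ → [ũ]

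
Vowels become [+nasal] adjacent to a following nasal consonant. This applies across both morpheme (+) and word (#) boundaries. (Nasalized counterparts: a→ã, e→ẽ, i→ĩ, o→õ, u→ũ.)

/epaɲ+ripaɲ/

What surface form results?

[epãɲ+ripãɲ]

/a/ before nasal /ɲ/ → [ã]
/a/ before nasal /ɲ/ → [ã]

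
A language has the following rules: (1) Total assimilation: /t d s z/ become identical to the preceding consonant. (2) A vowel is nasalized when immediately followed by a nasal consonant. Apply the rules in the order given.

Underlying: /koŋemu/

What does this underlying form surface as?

[kõŋẽmu]

Rule 1: no segment meets the rule's conditions; no change.
After rule 1: koŋemu
Rule 2: /o/ before nasal /ŋ/ → [õ]
Rule 2: /e/ before nasal /m/ → [ẽ]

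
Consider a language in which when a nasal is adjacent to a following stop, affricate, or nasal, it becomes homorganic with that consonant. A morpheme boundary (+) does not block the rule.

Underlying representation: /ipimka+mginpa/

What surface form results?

[ipiŋka+ŋgimpa]

/m/ before /k/ (velar) → [ŋ]
/m/ before /g/ (velar) → [ŋ]
/n/ before /p/ (labial) → [m]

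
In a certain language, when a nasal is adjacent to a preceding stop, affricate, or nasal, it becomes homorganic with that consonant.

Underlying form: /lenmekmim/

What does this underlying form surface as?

/m/ after /n/ (alveolar) → [n]
/m/ after /k/ (velar) → [ŋ]

[lennekŋim]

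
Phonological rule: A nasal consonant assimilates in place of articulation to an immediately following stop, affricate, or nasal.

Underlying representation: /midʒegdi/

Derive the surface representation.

no segment meets the rule's conditions; no change.

[midʒegdi]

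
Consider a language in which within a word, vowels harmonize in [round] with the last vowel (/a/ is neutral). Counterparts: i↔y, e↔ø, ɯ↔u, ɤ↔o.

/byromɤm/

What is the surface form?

[birɤmɤm]

/y/ harmonizes with /ɤ/ ([-round]) → [i]
/o/ harmonizes with /ɤ/ ([-round]) → [ɤ]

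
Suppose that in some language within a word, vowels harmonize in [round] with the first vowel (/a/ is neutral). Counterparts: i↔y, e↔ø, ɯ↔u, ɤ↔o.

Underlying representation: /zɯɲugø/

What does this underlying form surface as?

/u/ harmonizes with /ɯ/ ([-round]) → [ɯ]
/ø/ harmonizes with /ɯ/ ([-round]) → [e]

[zɯɲɯge]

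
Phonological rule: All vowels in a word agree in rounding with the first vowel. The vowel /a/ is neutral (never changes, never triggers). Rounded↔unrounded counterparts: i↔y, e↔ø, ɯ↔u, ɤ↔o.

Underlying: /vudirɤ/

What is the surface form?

[vudyro]

/i/ harmonizes with /u/ ([+round]) → [y]
/ɤ/ harmonizes with /u/ ([+round]) → [o]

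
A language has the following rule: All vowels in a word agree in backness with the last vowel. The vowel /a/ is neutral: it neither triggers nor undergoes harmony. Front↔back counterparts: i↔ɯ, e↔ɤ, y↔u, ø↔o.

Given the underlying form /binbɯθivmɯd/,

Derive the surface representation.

/i/ harmonizes with /ɯ/ ([+back]) → [ɯ]
/i/ harmonizes with /ɯ/ ([+back]) → [ɯ]

[bɯnbɯθɯvmɯd]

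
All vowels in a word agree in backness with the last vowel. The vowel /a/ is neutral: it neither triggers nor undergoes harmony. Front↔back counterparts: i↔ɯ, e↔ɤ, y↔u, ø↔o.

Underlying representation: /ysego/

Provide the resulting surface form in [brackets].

/y/ harmonizes with /o/ ([+back]) → [u]
/e/ harmonizes with /o/ ([+back]) → [ɤ]

[usɤgo]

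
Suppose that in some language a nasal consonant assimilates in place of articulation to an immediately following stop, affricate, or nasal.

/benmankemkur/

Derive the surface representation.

[bemmaŋkeŋkur]

/n/ before /m/ (labial) → [m]
/n/ before /k/ (velar) → [ŋ]
/m/ before /k/ (velar) → [ŋ]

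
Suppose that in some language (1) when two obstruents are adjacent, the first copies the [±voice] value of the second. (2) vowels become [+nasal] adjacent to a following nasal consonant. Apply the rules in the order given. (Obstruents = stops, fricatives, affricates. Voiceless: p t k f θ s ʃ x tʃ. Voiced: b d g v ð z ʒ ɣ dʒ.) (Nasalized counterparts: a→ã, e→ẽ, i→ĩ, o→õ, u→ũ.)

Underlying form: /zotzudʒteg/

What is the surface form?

Rule 1: /t/ before /z/ (voiced) → [d]
Rule 1: /dʒ/ before /t/ (voiceless) → [tʃ]
After rule 1: zodzutʃteg
Rule 2: no segment meets the rule's conditions; no change.

[zodzutʃteg]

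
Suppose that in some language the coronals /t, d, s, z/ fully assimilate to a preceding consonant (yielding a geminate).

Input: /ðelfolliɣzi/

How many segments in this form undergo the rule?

1

/z/ after /ɣ/ → [ɣ] (total assimilation)
1 segment changes.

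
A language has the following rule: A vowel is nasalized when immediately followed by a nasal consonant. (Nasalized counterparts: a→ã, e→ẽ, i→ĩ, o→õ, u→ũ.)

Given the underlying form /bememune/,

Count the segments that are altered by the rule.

/e/ before nasal /m/ → [ẽ]
/e/ before nasal /m/ → [ẽ]
/u/ before nasal /n/ → [ũ]
3 segments change.

3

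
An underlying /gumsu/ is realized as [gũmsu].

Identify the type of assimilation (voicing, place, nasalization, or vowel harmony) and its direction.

nasalization, regressive

/u/→[ũ].
Each target copies a feature from the following segment, so the direction is regressive.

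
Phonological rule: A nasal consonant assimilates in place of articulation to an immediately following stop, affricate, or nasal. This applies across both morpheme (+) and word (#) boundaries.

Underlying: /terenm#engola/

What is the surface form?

/n/ before /m/ (labial) → [m]
/n/ before /g/ (velar) → [ŋ]

[teremm#eŋgola]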